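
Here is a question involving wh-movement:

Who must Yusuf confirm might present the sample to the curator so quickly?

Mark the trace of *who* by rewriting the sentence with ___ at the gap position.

Before movement: Yusuf must confirm who might present the sample to the curator so quickly.
'who' is the subject of the clause embedded under 'confirm'. The gap is right after 'confirm'.

Who must Yusuf confirm ___ might present the sample to the curator so quickly?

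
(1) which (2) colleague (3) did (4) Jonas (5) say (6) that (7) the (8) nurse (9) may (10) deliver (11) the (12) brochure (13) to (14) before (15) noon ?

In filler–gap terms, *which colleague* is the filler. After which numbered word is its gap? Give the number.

13

In situ: Jonas did say that the nurse may deliver the brochure to which colleague before noon.
'which colleague' functions as the object of the preposition 'to' (recipient of 'deliver'). Wh-movement fronts it, leaving a gap right after 'to':
Which colleague did Jonas say that the nurse may deliver the brochure to ___ before noon?
'to' is word 13.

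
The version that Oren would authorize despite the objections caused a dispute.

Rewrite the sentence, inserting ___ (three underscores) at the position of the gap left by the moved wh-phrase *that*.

'that' functions as the direct object of 'authorize'. The gap is right after 'authorize'.

The version that Oren would authorize ___ despite the objections caused a dispute.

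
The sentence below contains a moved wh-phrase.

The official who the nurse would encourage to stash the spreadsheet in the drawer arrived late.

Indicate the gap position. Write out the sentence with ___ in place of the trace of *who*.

The official who the nurse would encourage ___ to stash the spreadsheet in the drawer arrived late.

'who' is the direct object of 'encourage'. The gap is right after 'encourage'.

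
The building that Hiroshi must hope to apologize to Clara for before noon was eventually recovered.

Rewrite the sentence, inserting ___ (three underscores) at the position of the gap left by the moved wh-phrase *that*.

'that' is the object of the preposition 'for'. The gap is right after 'for'.

The building that Hiroshi must hope to apologize to Clara for ___ before noon was eventually recovered.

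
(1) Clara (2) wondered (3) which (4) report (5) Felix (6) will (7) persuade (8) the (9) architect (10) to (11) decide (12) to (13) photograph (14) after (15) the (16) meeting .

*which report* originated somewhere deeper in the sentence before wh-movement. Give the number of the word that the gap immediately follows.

13

Underlying clause: Felix will persuade the architect to decide to photograph which report after the meeting.
'which report' is the direct object of 'photograph'. Fronting leaves a gap immediately after 'photograph':
Clara wondered which report Felix will persuade the architect to decide to photograph ___ after the meeting.
'photograph' is word 13.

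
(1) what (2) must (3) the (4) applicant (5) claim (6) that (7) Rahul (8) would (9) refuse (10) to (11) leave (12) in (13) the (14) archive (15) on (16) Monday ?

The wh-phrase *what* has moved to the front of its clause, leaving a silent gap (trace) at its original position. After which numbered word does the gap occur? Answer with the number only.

11

Pre-movement form: The applicant must claim that Rahul would refuse to leave what in the archive on Monday.
'what' is the direct object of 'leave'. It moves to the left edge, and the trace sits right after 'leave':
What must the applicant claim that Rahul would refuse to leave ___ in the archive on Monday?
'leave' is word 11.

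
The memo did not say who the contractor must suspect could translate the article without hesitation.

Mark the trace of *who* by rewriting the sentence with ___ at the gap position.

Before movement: The contractor must suspect who could translate the article without hesitation.
'who' is the subject of the clause embedded under 'suspect'. The gap is right after 'suspect'.

The memo did not say who the contractor must suspect ___ could translate the article without hesitation.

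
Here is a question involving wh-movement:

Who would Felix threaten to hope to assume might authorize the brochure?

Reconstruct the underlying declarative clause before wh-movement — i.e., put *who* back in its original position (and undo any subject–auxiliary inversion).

The filler 'who' is interpreted as the subject of the clause embedded under 'assume'. It moves to the left edge, and the trace sits right after 'assume':
Who would Felix threaten to hope to assume ___ might authorize the brochure?

Felix would threaten to hope to assume who might authorize the brochure.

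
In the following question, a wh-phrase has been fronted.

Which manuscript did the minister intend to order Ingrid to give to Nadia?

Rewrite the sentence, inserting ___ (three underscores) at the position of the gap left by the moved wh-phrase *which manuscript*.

Before movement: The minister did intend to order Ingrid to give which manuscript to Nadia.
'which manuscript' functions as the direct object of 'give'. The gap is right after 'give'.

Which manuscript did the minister intend to order Ingrid to give ___ to Nadia?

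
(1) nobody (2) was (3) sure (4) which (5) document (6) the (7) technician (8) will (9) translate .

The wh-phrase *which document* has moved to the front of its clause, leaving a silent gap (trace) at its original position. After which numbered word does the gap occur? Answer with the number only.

Underlying clause: The technician will translate which document.
'which document' is the direct object of 'translate'. Wh-movement fronts it, leaving a gap right after 'translate':
Nobody was sure which document the technician will translate ___.
'translate' is word 9.

9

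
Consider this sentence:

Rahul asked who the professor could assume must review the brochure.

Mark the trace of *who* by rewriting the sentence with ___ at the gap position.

Pre-movement form: The professor could assume who must review the brochure.
'who' is the subject of the clause embedded under 'assume'. The gap is right after 'assume'.

Rahul asked who the professor could assume ___ must review the brochure.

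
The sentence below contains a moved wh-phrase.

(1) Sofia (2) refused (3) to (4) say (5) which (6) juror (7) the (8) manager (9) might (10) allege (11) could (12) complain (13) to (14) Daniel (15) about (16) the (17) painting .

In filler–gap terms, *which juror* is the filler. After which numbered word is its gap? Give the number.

Pre-movement form: The manager might allege which juror could complain to Daniel about the painting.
The filler 'which juror' is interpreted as the subject of the clause embedded under 'allege'. Wh-movement fronts it, leaving a gap right after 'allege':
Sofia refused to say which juror the manager might allege ___ could complain to Daniel about the painting.
'allege' is word 10.

10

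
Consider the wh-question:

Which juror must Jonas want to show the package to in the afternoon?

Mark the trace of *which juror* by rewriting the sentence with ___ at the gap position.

Which juror must Jonas want to show the package to ___ in the afternoon?

Pre-movement form: Jonas must want to show the package to which juror in the afternoon.
'which juror' functions as the object of the preposition 'to' (recipient of 'show'). The gap is right after 'to'.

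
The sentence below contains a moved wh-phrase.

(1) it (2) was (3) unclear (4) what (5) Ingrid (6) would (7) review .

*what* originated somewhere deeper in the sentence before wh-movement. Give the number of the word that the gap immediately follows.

Underlying clause: Ingrid would review what.
'what' is the direct object of 'review'. Wh-movement fronts it, leaving a gap right after 'review':
It was unclear what Ingrid would review ___.
'review' is word 7.

7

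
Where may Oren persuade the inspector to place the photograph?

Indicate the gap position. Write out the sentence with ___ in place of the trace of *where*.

Where may Oren persuade the inspector to place the photograph ___?

In situ: Oren may persuade the inspector to place the photograph where.
The filler 'where' is interpreted as the locative complement of 'place'. The gap is right after 'photograph'.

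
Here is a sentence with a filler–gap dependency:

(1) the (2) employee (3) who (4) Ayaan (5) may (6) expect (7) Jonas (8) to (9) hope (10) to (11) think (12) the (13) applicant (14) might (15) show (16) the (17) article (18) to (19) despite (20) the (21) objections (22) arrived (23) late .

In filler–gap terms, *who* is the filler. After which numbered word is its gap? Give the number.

18

'who' functions as the object of the preposition 'to' (recipient of 'show'). It moves to the left edge, and the trace sits right after 'to':
The employee who Ayaan may expect Jonas to hope to think the applicant might show the article to ___ despite the objections arrived late.
'to' is word 18.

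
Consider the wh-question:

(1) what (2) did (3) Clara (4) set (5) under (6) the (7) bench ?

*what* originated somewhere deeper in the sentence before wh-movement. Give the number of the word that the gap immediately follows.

4

Before movement: Clara did set what under the bench.
The filler 'what' is interpreted as the direct object of 'set'. It moves to the left edge, and the trace sits right after 'set':
What did Clara set ___ under the bench?
'set' is word 4.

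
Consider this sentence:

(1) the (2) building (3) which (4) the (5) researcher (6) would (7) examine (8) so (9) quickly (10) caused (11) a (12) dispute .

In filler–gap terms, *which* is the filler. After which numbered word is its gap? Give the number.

'which' is the direct object of 'examine'. Wh-movement fronts it, leaving a gap right after 'examine':
The building which the researcher would examine ___ so quickly caused a dispute.
'examine' is word 7.

7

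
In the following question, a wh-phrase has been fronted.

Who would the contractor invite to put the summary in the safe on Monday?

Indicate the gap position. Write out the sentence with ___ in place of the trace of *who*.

Pre-movement form: The contractor would invite who to put the summary in the safe on Monday.
The filler 'who' is interpreted as the direct object of 'invite'. The gap is right after 'invite'.

Who would the contractor invite ___ to put the summary in the safe on Monday?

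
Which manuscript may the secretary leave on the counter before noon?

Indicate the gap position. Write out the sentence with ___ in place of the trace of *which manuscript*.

Underlying clause: The secretary may leave which manuscript on the counter before noon.
The filler 'which manuscript' is interpreted as the direct object of 'leave'. The gap is right after 'leave'.

Which manuscript may the secretary leave ___ on the counter before noon?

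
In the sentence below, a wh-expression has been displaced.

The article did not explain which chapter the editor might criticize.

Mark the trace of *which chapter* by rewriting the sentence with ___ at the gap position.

Before movement: The editor might criticize which chapter.
The filler 'which chapter' is interpreted as the direct object of 'criticize'. The gap is right after 'criticize'.

The article did not explain which chapter the editor might criticize ___.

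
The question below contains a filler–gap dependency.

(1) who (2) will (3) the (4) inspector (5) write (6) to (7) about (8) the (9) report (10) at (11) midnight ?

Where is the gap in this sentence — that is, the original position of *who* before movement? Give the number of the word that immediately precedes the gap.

Before movement: The inspector will write to who about the report at midnight.
'who' is the object of the preposition 'to'. Wh-movement fronts it, leaving a gap right after 'to':
Who will the inspector write to ___ about the report at midnight?
'to' is word 6.

6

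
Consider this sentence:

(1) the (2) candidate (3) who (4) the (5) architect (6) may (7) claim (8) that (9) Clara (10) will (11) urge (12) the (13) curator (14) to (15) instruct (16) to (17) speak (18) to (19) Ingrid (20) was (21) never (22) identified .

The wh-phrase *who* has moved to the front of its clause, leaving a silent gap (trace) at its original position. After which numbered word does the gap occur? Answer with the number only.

'who' is the direct object of 'instruct'. It moves to the left edge, and the trace sits right after 'instruct':
The candidate who the architect may claim that Clara will urge the curator to instruct ___ to speak to Ingrid was never identified.
'instruct' is word 15.

15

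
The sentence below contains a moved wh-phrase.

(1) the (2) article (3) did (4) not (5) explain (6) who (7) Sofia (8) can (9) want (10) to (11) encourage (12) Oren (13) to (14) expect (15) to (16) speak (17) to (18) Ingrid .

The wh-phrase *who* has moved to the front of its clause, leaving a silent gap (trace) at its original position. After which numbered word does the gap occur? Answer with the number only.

Underlying clause: Sofia can want to encourage Oren to expect who to speak to Ingrid.
The filler 'who' is interpreted as the direct object of 'expect'. It moves to the left edge, and the trace sits right after 'expect':
The article did not explain who Sofia can want to encourage Oren to expect ___ to speak to Ingrid.
'expect' is word 14.

14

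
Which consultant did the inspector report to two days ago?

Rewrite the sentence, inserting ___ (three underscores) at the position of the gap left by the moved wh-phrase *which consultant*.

Which consultant did the inspector report to ___ two days ago?

In situ: The inspector did report to which consultant two days ago.
'which consultant' is the object of the preposition 'to'. The gap is right after 'to'.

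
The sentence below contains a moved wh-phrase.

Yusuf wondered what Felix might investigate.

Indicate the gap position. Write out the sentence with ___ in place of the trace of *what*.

Before movement: Felix might investigate what.
The filler 'what' is interpreted as the direct object of 'investigate'. The gap is right after 'investigate'.

Yusuf wondered what Felix might investigate ___.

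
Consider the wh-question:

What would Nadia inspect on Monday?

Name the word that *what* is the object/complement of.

inspect

Pre-movement form: Nadia would inspect what on Monday.
'what' is the direct object of 'inspect'. Wh-movement fronts it, leaving a gap right after 'inspect':
What would Nadia inspect ___ on Monday?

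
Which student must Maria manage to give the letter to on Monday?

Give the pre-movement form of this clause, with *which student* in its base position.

Maria must manage to give the letter to which student on Monday.

The filler 'which student' is interpreted as the object of the preposition 'to' (recipient of 'give'). Fronting leaves a gap immediately after 'to':
Which student must Maria manage to give the letter to ___ on Monday?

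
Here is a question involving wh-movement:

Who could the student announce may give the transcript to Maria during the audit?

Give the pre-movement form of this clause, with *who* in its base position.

The filler 'who' is interpreted as the subject of the clause embedded under 'announce'. Fronting leaves a gap immediately after 'announce':
Who could the student announce ___ may give the transcript to Maria during the audit?

The student could announce who may give the transcript to Maria during the audit.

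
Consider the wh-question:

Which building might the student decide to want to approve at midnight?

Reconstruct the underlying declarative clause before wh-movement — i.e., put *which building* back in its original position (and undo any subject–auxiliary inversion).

The student might decide to want to approve which building at midnight.

The filler 'which building' is interpreted as the direct object of 'approve'. It moves to the left edge, and the trace sits right after 'approve':
Which building might the student decide to want to approve ___ at midnight?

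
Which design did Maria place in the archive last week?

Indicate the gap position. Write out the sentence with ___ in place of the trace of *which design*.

Pre-movement form: Maria did place which design in the archive last week.
'which design' functions as the direct object of 'place'. The gap is right after 'place'.

Which design did Maria place ___ in the archive last week?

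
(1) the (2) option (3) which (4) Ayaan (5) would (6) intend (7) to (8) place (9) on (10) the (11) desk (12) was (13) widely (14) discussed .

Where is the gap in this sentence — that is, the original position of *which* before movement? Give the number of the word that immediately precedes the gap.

The filler 'which' is interpreted as the direct object of 'place'. Wh-movement fronts it, leaving a gap right after 'place':
The option which Ayaan would intend to place ___ on the desk was widely discussed.
'place' is word 8.

8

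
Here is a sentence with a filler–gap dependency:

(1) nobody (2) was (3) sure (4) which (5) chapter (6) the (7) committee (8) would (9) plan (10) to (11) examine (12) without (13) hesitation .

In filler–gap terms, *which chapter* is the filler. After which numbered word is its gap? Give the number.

Before movement: The committee would plan to examine which chapter without hesitation.
'which chapter' is the direct object of 'examine'. Fronting leaves a gap immediately after 'examine':
Nobody was sure which chapter the committee would plan to examine ___ without hesitation.
'examine' is word 11.

11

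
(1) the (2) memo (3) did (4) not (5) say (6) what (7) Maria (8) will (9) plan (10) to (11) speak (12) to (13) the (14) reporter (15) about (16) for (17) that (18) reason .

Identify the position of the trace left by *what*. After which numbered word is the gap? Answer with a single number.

Before movement: Maria will plan to speak to the reporter about what for that reason.
'what' functions as the object of the preposition 'about'. Wh-movement fronts it, leaving a gap right after 'about':
The memo did not say what Maria will plan to speak to the reporter about ___ for that reason.
'about' is word 15.

15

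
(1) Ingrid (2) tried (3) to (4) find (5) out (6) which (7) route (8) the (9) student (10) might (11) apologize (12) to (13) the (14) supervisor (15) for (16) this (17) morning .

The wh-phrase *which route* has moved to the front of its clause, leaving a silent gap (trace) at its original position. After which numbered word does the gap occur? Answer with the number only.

15

In situ: The student might apologize to the supervisor for which route this morning.
'which route' functions as the object of the preposition 'for'. Fronting leaves a gap immediately after 'for':
Ingrid tried to find out which route the student might apologize to the supervisor for ___ this morning.
'for' is word 15.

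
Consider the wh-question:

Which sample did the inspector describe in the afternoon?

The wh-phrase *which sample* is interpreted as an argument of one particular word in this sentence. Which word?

Pre-movement form: The inspector did describe which sample in the afternoon.
'which sample' is the direct object of 'describe'. Wh-movement fronts it, leaving a gap right after 'describe':
Which sample did the inspector describe ___ in the afternoon?

describe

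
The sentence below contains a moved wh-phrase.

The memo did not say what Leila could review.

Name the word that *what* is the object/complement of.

Before movement: Leila could review what.
'what' is the direct object of 'review'. Fronting leaves a gap immediately after 'review':
The memo did not say what Leila could review ___.

review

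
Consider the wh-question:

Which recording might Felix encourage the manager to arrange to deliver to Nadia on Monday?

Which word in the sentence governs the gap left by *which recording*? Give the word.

Underlying clause: Felix might encourage the manager to arrange to deliver which recording to Nadia on Monday.
'which recording' is the direct object of 'deliver'. Wh-movement fronts it, leaving a gap right after 'deliver':
Which recording might Felix encourage the manager to arrange to deliver ___ to Nadia on Monday?

deliver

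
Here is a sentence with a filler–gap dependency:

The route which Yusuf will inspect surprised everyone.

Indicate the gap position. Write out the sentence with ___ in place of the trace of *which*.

The route which Yusuf will inspect ___ surprised everyone.

'which' functions as the direct object of 'inspect'. The gap is right after 'inspect'.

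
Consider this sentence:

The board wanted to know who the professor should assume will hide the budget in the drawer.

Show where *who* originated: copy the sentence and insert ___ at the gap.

Pre-movement form: The professor should assume who will hide the budget in the drawer.
'who' is the subject of the clause embedded under 'assume'. The gap is right after 'assume'.

The board wanted to know who the professor should assume ___ will hide the budget in the drawer.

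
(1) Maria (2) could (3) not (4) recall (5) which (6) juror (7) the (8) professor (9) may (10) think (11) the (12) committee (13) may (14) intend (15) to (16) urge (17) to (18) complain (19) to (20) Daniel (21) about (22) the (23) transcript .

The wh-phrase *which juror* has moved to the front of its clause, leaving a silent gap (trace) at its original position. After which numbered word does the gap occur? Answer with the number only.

16

Pre-movement form: The professor may think the committee may intend to urge which juror to complain to Daniel about the transcript.
'which juror' is the direct object of 'urge'. Wh-movement fronts it, leaving a gap right after 'urge':
Maria could not recall which juror the professor may think the committee may intend to urge ___ to complain to Daniel about the transcript.
'urge' is word 16.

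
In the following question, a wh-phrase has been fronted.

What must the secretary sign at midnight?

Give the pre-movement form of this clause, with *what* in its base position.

'what' is the direct object of 'sign'. Wh-movement fronts it, leaving a gap right after 'sign':
What must the secretary sign ___ at midnight?

The secretary must sign what at midnight.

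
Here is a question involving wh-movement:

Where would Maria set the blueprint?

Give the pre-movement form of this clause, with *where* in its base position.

'where' functions as the locative complement of 'set'. Fronting leaves a gap immediately after 'blueprint':
Where would Maria set the blueprint ___?

Maria would set the blueprint where.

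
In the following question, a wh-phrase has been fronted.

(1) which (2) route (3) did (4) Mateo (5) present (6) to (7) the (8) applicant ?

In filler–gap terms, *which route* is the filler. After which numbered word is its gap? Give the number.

5

Underlying clause: Mateo did present which route to the applicant.
'which route' functions as the direct object of 'present'. It moves to the left edge, and the trace sits right after 'present':
Which route did Mateo present ___ to the applicant?
'present' is word 5.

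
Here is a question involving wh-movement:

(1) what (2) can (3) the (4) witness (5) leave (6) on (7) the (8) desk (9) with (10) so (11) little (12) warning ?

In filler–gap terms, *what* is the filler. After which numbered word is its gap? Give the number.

Pre-movement form: The witness can leave what on the desk with so little warning.
'what' functions as the direct object of 'leave'. Wh-movement fronts it, leaving a gap right after 'leave':
What can the witness leave ___ on the desk with so little warning?
'leave' is word 5.

5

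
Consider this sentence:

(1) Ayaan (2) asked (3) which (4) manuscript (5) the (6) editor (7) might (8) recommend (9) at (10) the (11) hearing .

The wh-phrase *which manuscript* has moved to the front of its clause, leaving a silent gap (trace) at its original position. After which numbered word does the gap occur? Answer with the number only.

8

Pre-movement form: The editor might recommend which manuscript at the hearing.
The filler 'which manuscript' is interpreted as the direct object of 'recommend'. Wh-movement fronts it, leaving a gap right after 'recommend':
Ayaan asked which manuscript the editor might recommend ___ at the hearing.
'recommend' is word 8.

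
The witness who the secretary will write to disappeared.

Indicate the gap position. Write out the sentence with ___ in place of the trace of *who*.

'who' functions as the object of the preposition 'to'. The gap is right after 'to'.

The witness who the secretary will write to ___ disappeared.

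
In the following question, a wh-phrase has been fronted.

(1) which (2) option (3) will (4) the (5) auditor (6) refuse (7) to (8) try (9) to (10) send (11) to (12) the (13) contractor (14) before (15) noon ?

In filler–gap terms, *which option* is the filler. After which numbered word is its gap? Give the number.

10

In situ: The auditor will refuse to try to send which option to the contractor before noon.
'which option' is the direct object of 'send'. Wh-movement fronts it, leaving a gap right after 'send':
Which option will the auditor refuse to try to send ___ to the contractor before noon?
'send' is word 10.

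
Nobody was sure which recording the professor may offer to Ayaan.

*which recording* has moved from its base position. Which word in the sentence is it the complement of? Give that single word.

offer

In situ: The professor may offer which recording to Ayaan.
'which recording' is the direct object of 'offer'. Fronting leaves a gap immediately after 'offer':
Nobody was sure which recording the professor may offer ___ to Ayaan.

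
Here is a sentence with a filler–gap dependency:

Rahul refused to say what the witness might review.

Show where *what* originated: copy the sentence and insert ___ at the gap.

Rahul refused to say what the witness might review ___.

Underlying clause: The witness might review what.
'what' is the direct object of 'review'. The gap is right after 'review'.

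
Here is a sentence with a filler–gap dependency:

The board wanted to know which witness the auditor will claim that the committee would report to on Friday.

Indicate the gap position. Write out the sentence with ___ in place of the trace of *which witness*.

Underlying clause: The auditor will claim that the committee would report to which witness on Friday.
The filler 'which witness' is interpreted as the object of the preposition 'to'. The gap is right after 'to'.

The board wanted to know which witness the auditor will claim that the committee would report to ___ on Friday.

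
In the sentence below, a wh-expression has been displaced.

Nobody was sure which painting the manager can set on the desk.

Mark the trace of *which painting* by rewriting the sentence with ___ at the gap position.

Nobody was sure which painting the manager can set ___ on the desk.

In situ: The manager can set which painting on the desk.
The filler 'which painting' is interpreted as the direct object of 'set'. The gap is right after 'set'.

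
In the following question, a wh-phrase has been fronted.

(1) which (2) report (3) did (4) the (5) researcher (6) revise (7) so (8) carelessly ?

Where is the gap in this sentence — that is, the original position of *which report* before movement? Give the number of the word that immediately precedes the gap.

In situ: The researcher did revise which report so carelessly.
'which report' functions as the direct object of 'revise'. Wh-movement fronts it, leaving a gap right after 'revise':
Which report did the researcher revise ___ so carelessly?
'revise' is word 6.

6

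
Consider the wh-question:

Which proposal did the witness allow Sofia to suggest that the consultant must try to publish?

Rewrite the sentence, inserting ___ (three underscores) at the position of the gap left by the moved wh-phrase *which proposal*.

Underlying clause: The witness did allow Sofia to suggest that the consultant must try to publish which proposal.
'which proposal' functions as the direct object of 'publish'. The gap is right after 'publish'.

Which proposal did the witness allow Sofia to suggest that the consultant must try to publish ___?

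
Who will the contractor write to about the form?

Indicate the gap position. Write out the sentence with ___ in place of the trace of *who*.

Underlying clause: The contractor will write to who about the form.
The filler 'who' is interpreted as the object of the preposition 'to'. The gap is right after 'to'.

Who will the contractor write to ___ about the form?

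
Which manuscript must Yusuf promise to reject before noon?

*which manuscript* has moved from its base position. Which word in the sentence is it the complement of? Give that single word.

Underlying clause: Yusuf must promise to reject which manuscript before noon.
'which manuscript' functions as the direct object of 'reject'. Wh-movement fronts it, leaving a gap right after 'reject':
Which manuscript must Yusuf promise to reject ___ before noon?

reject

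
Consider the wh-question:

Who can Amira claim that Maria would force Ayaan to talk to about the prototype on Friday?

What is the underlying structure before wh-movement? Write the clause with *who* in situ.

Amira can claim that Maria would force Ayaan to talk to who about the prototype on Friday.

'who' is the object of the preposition 'to'. Fronting leaves a gap immediately after 'to':
Who can Amira claim that Maria would force Ayaan to talk to ___ about the prototype on Friday?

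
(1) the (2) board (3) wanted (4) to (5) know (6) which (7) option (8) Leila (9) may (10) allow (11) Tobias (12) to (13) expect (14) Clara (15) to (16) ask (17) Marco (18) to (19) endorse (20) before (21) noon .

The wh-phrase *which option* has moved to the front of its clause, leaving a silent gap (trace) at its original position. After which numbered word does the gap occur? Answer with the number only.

19

Before movement: Leila may allow Tobias to expect Clara to ask Marco to endorse which option before noon.
'which option' is the direct object of 'endorse'. Wh-movement fronts it, leaving a gap right after 'endorse':
The board wanted to know which option Leila may allow Tobias to expect Clara to ask Marco to endorse ___ before noon.
'endorse' is word 19.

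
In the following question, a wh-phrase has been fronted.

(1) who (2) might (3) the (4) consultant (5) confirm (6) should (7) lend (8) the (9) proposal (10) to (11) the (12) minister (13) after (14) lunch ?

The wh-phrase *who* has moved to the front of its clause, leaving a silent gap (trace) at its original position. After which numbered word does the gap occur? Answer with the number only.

5

Underlying clause: The consultant might confirm who should lend the proposal to the minister after lunch.
The filler 'who' is interpreted as the subject of the clause embedded under 'confirm'. Wh-movement fronts it, leaving a gap right after 'confirm':
Who might the consultant confirm ___ should lend the proposal to the minister after lunch?
'confirm' is word 5.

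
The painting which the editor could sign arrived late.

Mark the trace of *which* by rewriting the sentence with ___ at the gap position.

'which' is the direct object of 'sign'. The gap is right after 'sign'.

The painting which the editor could sign ___ arrived late.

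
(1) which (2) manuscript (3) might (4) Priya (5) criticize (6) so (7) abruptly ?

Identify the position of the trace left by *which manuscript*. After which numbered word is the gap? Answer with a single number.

5

Before movement: Priya might criticize which manuscript so abruptly.
'which manuscript' is the direct object of 'criticize'. It moves to the left edge, and the trace sits right after 'criticize':
Which manuscript might Priya criticize ___ so abruptly?
'criticize' is word 5.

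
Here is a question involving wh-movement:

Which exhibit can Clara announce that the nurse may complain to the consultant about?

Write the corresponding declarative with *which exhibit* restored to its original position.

'which exhibit' is the object of the preposition 'about'. It moves to the left edge, and the trace sits right after 'about':
Which exhibit can Clara announce that the nurse may complain to the consultant about ___?

Clara can announce that the nurse may complain to the consultant about which exhibit.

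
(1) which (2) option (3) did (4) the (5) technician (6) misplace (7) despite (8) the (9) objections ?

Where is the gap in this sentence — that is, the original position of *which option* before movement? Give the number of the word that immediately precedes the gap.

Underlying clause: The technician did misplace which option despite the objections.
The filler 'which option' is interpreted as the direct object of 'misplace'. It moves to the left edge, and the trace sits right after 'misplace':
Which option did the technician misplace ___ despite the objections?
'misplace' is word 6.

6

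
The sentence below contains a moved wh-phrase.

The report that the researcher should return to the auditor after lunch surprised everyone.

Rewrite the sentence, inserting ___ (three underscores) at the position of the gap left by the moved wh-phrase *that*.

The report that the researcher should return ___ to the auditor after lunch surprised everyone.

The filler 'that' is interpreted as the direct object of 'return'. The gap is right after 'return'.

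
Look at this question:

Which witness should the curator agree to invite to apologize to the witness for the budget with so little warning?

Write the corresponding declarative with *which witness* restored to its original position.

'which witness' functions as the direct object of 'invite'. Wh-movement fronts it, leaving a gap right after 'invite':
Which witness should the curator agree to invite ___ to apologize to the witness for the budget with so little warning?

The curator should agree to invite which witness to apologize to the witness for the budget with so little warning.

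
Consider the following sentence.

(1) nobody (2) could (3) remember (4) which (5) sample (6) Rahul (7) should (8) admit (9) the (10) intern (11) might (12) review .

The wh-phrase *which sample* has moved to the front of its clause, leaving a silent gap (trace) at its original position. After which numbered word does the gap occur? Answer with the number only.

Pre-movement form: Rahul should admit the intern might review which sample.
'which sample' is the direct object of 'review'. Fronting leaves a gap immediately after 'review':
Nobody could remember which sample Rahul should admit the intern might review ___.
'review' is word 12.

12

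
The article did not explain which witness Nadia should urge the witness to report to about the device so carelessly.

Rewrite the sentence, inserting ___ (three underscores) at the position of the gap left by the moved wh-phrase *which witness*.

Pre-movement form: Nadia should urge the witness to report to which witness about the device so carelessly.
'which witness' functions as the object of the preposition 'to'. The gap is right after 'to'.

The article did not explain which witness Nadia should urge the witness to report to ___ about the device so carelessly.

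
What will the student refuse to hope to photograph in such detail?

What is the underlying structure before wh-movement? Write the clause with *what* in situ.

The student will refuse to hope to photograph what in such detail.

The filler 'what' is interpreted as the direct object of 'photograph'. Wh-movement fronts it, leaving a gap right after 'photograph':
What will the student refuse to hope to photograph ___ in such detail?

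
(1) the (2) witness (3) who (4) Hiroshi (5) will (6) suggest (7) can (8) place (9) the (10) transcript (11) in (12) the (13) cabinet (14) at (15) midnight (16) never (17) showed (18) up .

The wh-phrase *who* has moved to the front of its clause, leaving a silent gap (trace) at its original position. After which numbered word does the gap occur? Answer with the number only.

6

The filler 'who' is interpreted as the subject of the clause embedded under 'suggest'. Wh-movement fronts it, leaving a gap right after 'suggest':
The witness who Hiroshi will suggest ___ can place the transcript in the cabinet at midnight never showed up.
'suggest' is word 6.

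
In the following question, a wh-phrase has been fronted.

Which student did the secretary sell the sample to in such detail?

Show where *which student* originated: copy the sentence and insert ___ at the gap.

Which student did the secretary sell the sample to ___ in such detail?

Pre-movement form: The secretary did sell the sample to which student in such detail.
'which student' is the object of the preposition 'to' (recipient of 'sell'). The gap is right after 'to'.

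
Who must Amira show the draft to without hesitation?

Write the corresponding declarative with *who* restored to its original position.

'who' functions as the object of the preposition 'to' (recipient of 'show'). Wh-movement fronts it, leaving a gap right after 'to':
Who must Amira show the draft to ___ without hesitation?

Amira must show the draft to who without hesitation.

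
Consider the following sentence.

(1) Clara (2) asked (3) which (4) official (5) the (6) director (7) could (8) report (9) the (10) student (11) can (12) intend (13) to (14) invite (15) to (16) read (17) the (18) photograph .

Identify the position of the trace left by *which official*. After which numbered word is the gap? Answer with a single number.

Pre-movement form: The director could report the student can intend to invite which official to read the photograph.
'which official' functions as the direct object of 'invite'. Fronting leaves a gap immediately after 'invite':
Clara asked which official the director could report the student can intend to invite ___ to read the photograph.
'invite' is word 14.

14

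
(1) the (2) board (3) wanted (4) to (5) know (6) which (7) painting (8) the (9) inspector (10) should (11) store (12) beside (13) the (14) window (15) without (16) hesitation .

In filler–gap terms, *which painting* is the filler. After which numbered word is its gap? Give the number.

11

Before movement: The inspector should store which painting beside the window without hesitation.
'which painting' functions as the direct object of 'store'. It moves to the left edge, and the trace sits right after 'store':
The board wanted to know which painting the inspector should store ___ beside the window without hesitation.
'store' is word 11.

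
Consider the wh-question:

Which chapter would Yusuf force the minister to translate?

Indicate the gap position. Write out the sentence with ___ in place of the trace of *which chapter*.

In situ: Yusuf would force the minister to translate which chapter.
'which chapter' functions as the direct object of 'translate'. The gap is right after 'translate'.

Which chapter would Yusuf force the minister to translate ___?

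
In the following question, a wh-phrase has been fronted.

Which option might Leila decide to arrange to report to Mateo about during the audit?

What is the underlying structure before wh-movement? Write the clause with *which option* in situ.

The filler 'which option' is interpreted as the object of the preposition 'about'. It moves to the left edge, and the trace sits right after 'about':
Which option might Leila decide to arrange to report to Mateo about ___ during the audit?

Leila might decide to arrange to report to Mateo about which option during the audit.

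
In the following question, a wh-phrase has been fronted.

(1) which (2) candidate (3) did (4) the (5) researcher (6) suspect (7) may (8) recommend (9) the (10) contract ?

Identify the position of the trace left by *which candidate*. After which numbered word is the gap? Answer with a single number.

6

Underlying clause: The researcher did suspect which candidate may recommend the contract.
'which candidate' is the subject of the clause embedded under 'suspect'. Wh-movement fronts it, leaving a gap right after 'suspect':
Which candidate did the researcher suspect ___ may recommend the contract?
'suspect' is word 6.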